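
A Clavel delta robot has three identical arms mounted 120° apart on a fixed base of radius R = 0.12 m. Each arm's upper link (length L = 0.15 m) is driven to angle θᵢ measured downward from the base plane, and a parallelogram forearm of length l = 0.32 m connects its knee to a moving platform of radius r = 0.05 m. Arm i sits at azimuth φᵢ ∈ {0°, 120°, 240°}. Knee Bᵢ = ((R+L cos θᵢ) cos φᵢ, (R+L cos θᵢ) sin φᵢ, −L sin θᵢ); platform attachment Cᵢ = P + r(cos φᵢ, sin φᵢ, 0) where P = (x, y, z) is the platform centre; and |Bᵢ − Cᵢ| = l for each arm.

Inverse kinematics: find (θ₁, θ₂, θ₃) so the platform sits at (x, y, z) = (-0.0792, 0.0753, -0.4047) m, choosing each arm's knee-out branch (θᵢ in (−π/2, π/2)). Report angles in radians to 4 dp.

θ₁ = 1.3966, θ₂ = 0.6982, θ₃ = 1.2222

φ1=0.0° → target in arm frame (-0.0792, 0.0753)
  A=0.1492, B=-0.4047, C=(l²−L²−A²−y'²−z²)/(2L)=-0.3727
  θ1 = atan2(B,A) + arccos(C/0.4313) = 1.3966
arm 2 (φ=120.0°): x'=0.1048, y'=0.0309
  A cos θ + B sin θ = C:  -0.0348·cos θ + -0.4047·sin θ = -0.2868
  θ2 = atan2(B,A) + arccos(C/0.4062) = 0.6982
rotate P by −φ3: (-0.0256, -0.1062, -0.4047)
  A cos θ + B sin θ = C:  0.0956·cos θ + -0.4047·sin θ = -0.3477
  √(A²+B²)=0.4158;  θ3 = -1.3388+2.5610 ≈ 1.2222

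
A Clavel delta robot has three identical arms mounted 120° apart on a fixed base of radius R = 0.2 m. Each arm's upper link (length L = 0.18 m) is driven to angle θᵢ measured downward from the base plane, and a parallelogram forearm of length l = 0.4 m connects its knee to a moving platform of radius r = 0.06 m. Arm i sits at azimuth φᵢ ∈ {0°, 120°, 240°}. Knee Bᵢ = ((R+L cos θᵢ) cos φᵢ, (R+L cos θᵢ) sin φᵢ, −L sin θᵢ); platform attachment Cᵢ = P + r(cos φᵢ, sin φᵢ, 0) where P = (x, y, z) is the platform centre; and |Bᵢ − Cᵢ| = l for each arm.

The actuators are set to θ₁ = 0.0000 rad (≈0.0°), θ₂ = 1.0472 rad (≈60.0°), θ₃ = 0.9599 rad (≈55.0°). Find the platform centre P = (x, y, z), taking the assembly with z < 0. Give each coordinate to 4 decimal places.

arm 1 at φ=0.0°: (R−r)+L cos θ1 = 0.3200;  O1 = (0.3200, 0.0000, 0.0000)
arm 2 at φ=120.0°: (R−r)+L cos θ2 = 0.2300;  O2 = (-0.1150, 0.1992, -0.1559)
φ3=240.0°: virtual centre (-0.1216, -0.2107, -0.1474), radius l
eliminate P² terms by subtracting sphere 1 from 2 and 3
plane₁₂: -0.8700x+0.3984y+-0.3118z = -0.0252
Cramer: x(z) = 0.0267-0.3464z;  y(z) = -0.0050+0.0262z
quadratic in z: (1.1207)z²+(0.2029)z+(-0.0739)=0, √Δ=0.6105 → z ∈ {-0.3629, 0.1818}; z = -0.3629 (taking z<0)
x = 0.1524, y = -0.0145

(0.1524, -0.0145, -0.3629)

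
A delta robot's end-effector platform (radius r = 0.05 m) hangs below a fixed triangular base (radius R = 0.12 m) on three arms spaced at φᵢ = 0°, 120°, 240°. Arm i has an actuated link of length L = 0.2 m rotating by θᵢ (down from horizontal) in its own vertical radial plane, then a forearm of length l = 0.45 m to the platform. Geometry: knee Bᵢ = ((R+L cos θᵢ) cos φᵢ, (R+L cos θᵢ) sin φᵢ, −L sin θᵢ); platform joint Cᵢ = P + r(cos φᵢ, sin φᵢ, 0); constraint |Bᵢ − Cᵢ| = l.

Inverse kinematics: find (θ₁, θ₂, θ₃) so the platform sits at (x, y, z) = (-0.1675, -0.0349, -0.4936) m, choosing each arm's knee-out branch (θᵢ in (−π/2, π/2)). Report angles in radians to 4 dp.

arm 1 (φ=0.0°): x'=-0.1675, y'=-0.0349
  A cos θ + B sin θ = C:  0.2375·cos θ + -0.4936·sin θ = -0.3469
  γ=atan2(-0.4936,0.2375)=-1.1223;  ψ=arccos(-0.6333)=2.2566;  θ1=γ+ψ≈1.1343
φ2=120.0° → target in arm frame (0.0535, 0.1625)
  e−x'=0.0165;  (l²−L²−(e−x')²−y'²−z²)/2L = -0.2696
  θ2 = atan2(B,A) + arccos(C/0.4939) = 0.6107
rotate P by −φ3: (0.1140, -0.1276, -0.4936)
  A=-0.0440, B=-0.4936, C=(l²−L²−A²−y'²−z²)/(2L)=-0.2484
  γ=atan2(-0.4936,-0.0440)=-1.6597;  ψ=arccos(-0.5013)=2.0958;  θ3=γ+ψ≈0.4362

θ₁ = 1.1343, θ₂ = 0.6107, θ₃ = 0.4362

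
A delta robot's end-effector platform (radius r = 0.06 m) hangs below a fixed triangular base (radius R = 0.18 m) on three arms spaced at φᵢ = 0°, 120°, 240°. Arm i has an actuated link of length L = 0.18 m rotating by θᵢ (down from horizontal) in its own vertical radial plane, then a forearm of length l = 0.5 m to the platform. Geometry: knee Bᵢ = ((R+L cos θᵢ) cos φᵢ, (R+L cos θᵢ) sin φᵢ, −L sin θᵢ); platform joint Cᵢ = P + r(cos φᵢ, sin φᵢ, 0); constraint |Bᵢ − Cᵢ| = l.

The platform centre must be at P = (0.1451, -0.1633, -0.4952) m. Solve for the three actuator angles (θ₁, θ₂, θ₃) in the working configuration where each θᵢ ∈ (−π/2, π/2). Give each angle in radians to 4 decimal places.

θ₁ = 0.2621, θ₂ = 1.3091, θ₃ = 0.5237

arm 1 (φ=0.0°): x'=0.1451, y'=-0.1633
  A cos θ + B sin θ = C:  -0.0251·cos θ + -0.4952·sin θ = -0.1526
  γ=atan2(-0.4952,-0.0251)=-1.6214;  ψ=arccos(-0.3077)=1.8835;  θ1=γ+ψ≈0.2621
rotate P by −φ2: (-0.2140, -0.0440, -0.4952)
  A=0.3340, B=-0.4952, C=(l²−L²−A²−y'²−z²)/(2L)=-0.3919
  √(A²+B²)=0.5973;  θ2 = -0.9774+2.2866 ≈ 1.3091
rotate P by −φ3: (0.0689, 0.2073, -0.4952)
  e−x'=0.0511;  (l²−L²−(e−x')²−y'²−z²)/2L = -0.2034
  γ=atan2(-0.4952,0.0511)=-1.4679;  ψ=arccos(-0.4085)=1.9916;  θ3=γ+ψ≈0.5237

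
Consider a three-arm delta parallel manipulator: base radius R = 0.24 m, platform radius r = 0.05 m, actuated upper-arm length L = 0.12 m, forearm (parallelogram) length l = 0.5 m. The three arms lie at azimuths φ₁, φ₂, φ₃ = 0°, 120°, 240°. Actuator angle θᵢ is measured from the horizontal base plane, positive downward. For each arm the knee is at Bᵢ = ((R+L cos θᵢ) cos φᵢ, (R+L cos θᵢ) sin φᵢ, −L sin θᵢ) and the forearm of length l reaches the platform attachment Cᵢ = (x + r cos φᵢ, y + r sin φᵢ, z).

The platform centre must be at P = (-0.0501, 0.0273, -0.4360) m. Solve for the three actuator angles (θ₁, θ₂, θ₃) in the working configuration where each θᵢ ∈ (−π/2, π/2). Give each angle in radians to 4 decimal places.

φ1=0.0° → target in arm frame (-0.0501, 0.0273)
  A=0.2401, B=-0.4360, C=(l²−L²−A²−y'²−z²)/(2L)=-0.0537
  γ=atan2(-0.4360,0.2401)=-1.0674;  ψ=arccos(-0.1079)=1.6789;  θ1=γ+ψ≈0.6115
rotate P by −φ2: (0.0487, 0.0297, -0.4360)
  e−x'=0.1413;  (l²−L²−(e−x')²−y'²−z²)/2L = 0.1027
  θ2 = atan2(B,A) + arccos(C/0.4583) = 0.0874
rotate P by −φ3: (0.0014, -0.0570, -0.4360)
  e−x'=0.1886;  (l²−L²−(e−x')²−y'²−z²)/2L = 0.0278
  θ3 = atan2(B,A) + arccos(C/0.4750) = 0.3496

θ₁ = 0.6115, θ₂ = 0.0874, θ₃ = 0.3496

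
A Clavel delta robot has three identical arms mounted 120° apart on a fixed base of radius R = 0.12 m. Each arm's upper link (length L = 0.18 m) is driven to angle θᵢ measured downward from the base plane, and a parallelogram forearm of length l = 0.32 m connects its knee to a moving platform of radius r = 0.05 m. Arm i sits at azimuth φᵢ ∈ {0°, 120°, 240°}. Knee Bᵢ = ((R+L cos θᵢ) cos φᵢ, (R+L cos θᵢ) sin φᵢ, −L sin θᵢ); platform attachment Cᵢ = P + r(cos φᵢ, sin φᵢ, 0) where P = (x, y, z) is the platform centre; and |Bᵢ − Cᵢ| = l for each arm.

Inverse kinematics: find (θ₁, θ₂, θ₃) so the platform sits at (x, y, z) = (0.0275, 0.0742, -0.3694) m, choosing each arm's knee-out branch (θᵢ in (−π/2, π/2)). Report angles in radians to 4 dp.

θ₁ = 0.6982, θ₂ = 0.6110, θ₃ = 1.0473

φ1=0.0° → target in arm frame (0.0275, 0.0742)
  A=0.0425, B=-0.3694, C=(l²−L²−A²−y'²−z²)/(2L)=-0.2049
  √(A²+B²)=0.3718;  θ1 = -1.4562+2.1545 ≈ 0.6982
φ2=120.0° → target in arm frame (0.0505, -0.0609)
  A=0.0195, B=-0.3694, C=(l²−L²−A²−y'²−z²)/(2L)=-0.1960
  θ2 = atan2(B,A) + arccos(C/0.3699) = 0.6110
φ3=240.0° → target in arm frame (-0.0780, -0.0133)
  A cos θ + B sin θ = C:  0.1480·cos θ + -0.3694·sin θ = -0.2459
  θ3 = atan2(B,A) + arccos(C/0.3979) = 1.0473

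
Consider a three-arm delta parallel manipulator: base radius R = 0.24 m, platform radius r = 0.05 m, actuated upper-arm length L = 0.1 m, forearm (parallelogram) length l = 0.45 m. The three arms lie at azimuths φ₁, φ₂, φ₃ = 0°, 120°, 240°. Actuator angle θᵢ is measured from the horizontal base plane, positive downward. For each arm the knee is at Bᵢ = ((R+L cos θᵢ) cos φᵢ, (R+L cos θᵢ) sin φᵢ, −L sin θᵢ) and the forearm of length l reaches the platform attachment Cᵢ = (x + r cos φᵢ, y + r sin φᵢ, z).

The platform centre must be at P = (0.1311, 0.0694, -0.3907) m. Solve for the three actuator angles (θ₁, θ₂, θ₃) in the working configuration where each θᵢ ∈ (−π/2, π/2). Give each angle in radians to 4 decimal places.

arm 1 (φ=0.0°): x'=0.1311, y'=0.0694
  A=0.0589, B=-0.3907, C=(l²−L²−A²−y'²−z²)/(2L)=0.1578
  √(A²+B²)=0.3951;  θ1 = -1.4212+1.1598 ≈ -0.2613
rotate P by −φ2: (-0.0054, -0.1482, -0.3907)
  e−x'=0.1954;  (l²−L²−(e−x')²−y'²−z²)/2L = -0.1016
  √(A²+B²)=0.4369;  θ2 = -1.1069+1.8055 ≈ 0.6986
arm 3 (φ=240.0°): x'=-0.1257, y'=0.0788
  e−x'=0.3157;  (l²−L²−(e−x')²−y'²−z²)/2L = -0.3300
  θ3 = atan2(B,A) + arccos(C/0.5023) = 1.3964

θ₁ = -0.2613, θ₂ = 0.6986, θ₃ = 1.3964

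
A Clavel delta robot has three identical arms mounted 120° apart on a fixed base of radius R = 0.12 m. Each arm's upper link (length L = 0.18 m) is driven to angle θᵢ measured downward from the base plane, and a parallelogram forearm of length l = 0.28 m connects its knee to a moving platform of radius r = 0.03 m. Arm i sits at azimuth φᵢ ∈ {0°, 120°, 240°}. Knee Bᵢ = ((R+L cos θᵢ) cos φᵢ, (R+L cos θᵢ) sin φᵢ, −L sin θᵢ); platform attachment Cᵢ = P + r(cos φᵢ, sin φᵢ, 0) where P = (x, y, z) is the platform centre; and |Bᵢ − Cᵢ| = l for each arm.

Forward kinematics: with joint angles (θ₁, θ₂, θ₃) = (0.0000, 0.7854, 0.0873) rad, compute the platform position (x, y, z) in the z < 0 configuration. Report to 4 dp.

centre 1 = (0.2700·cos0.0°, 0.2700·sin0.0°, 0.0000) = (0.2700, 0.0000, 0.0000)
φ2=120.0°: virtual centre (-0.1086, 0.1882, -0.1273), radius l
centre 3 = (0.2693·cos240.0°, 0.2693·sin240.0°, -0.0157) = (-0.1347, -0.2332, -0.0157)
|centre ₂|²−|centre ₁|² = -0.0095;  |centre ₃|²−|centre ₁|² = -0.0001
plane₁₂: -0.7573x+0.3763y+-0.2546z = -0.0095
det = 0.6578;  x = 0.0068+-0.1985z,  y = -0.0115+0.2770z
quadratic in z: (1.1161)z²+(0.0981)z+(-0.0090)=0, √Δ=0.2231 → z ∈ {-0.1439, 0.0560}; z = -0.1439 (taking z<0)
x = 0.0354, y = -0.0514

(0.0354, -0.0514, -0.1439)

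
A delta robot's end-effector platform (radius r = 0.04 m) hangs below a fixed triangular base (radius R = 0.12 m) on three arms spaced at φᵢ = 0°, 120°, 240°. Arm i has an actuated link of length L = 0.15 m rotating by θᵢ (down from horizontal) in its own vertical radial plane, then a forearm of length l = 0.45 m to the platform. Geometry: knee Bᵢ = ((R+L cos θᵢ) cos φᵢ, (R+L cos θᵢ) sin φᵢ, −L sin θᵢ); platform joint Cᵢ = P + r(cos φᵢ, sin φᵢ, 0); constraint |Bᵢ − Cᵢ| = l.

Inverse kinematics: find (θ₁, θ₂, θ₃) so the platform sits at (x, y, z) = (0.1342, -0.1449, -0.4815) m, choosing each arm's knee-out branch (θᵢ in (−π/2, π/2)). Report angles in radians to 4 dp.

θ₁ = 0.4363, θ₂ = 1.3963, θ₃ = 0.6983

arm 1 (φ=0.0°): x'=0.1342, y'=-0.1449
  e−x'=-0.0542;  (l²−L²−(e−x')²−y'²−z²)/2L = -0.2526
  √(A²+B²)=0.4845;  θ1 = -1.6829+2.1192 ≈ 0.4363
arm 2 (φ=120.0°): x'=-0.1926, y'=-0.0438
  A cos θ + B sin θ = C:  0.2726·cos θ + -0.4815·sin θ = -0.4269
  √(A²+B²)=0.5533;  θ2 = -1.0557+2.4520 ≈ 1.3963
arm 3 (φ=240.0°): x'=0.0584, y'=0.1887
  e−x'=0.0216;  (l²−L²−(e−x')²−y'²−z²)/2L = -0.2930
  √(A²+B²)=0.4820;  θ3 = -1.5259+2.2243 ≈ 0.6983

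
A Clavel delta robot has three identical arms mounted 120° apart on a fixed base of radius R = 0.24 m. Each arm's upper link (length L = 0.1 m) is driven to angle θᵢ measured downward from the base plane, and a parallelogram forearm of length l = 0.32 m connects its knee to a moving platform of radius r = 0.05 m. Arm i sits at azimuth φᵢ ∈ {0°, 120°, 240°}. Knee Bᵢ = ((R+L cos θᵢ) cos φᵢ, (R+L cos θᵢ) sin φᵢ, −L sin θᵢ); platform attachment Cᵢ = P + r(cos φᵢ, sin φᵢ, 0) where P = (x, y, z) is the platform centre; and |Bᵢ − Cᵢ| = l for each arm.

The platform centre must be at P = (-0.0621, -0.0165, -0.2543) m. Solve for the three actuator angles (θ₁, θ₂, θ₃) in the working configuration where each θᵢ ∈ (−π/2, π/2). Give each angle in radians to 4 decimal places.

θ₁ = 1.3093, θ₂ = 0.6978, θ₃ = 0.4363

φ1=0.0° → target in arm frame (-0.0621, -0.0165)
  A cos θ + B sin θ = C:  0.2521·cos θ + -0.2543·sin θ = -0.1805
  √(A²+B²)=0.3581;  θ1 = -0.7897+2.0990 ≈ 1.3093
φ2=120.0° → target in arm frame (0.0168, 0.0620)
  A cos θ + B sin θ = C:  0.1732·cos θ + -0.2543·sin θ = -0.0306
  γ=atan2(-0.2543,0.1732)=-0.9728;  ψ=arccos(-0.0996)=1.6705;  θ2=γ+ψ≈0.6978
φ3=240.0° → target in arm frame (0.0453, -0.0455)
  A=0.1447, B=-0.2543, C=(l²−L²−A²−y'²−z²)/(2L)=0.0237
  θ3 = atan2(B,A) + arccos(C/0.2926) = 0.4363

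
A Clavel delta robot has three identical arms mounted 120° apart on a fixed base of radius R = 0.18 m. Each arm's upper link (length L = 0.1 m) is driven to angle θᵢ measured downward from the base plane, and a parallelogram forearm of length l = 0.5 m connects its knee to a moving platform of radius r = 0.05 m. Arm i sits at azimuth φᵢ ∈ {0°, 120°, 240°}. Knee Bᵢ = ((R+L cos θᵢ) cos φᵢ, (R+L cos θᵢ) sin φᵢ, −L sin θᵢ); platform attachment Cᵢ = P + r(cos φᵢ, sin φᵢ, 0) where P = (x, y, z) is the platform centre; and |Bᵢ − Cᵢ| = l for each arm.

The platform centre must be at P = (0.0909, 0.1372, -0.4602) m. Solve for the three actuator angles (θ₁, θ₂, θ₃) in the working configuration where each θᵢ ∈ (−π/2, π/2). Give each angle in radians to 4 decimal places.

θ₁ = -0.0005, θ₂ = 0.0868, θ₃ = 1.1338

rotate P by −φ1: (0.0909, 0.1372, -0.4602)
  e−x'=0.0391;  (l²−L²−(e−x')²−y'²−z²)/2L = 0.0393
  √(A²+B²)=0.4619;  θ1 = -1.4860+1.4856 ≈ -0.0005
φ2=120.0° → target in arm frame (0.0734, -0.1473)
  e−x'=0.0566;  (l²−L²−(e−x')²−y'²−z²)/2L = 0.0165
  θ2 = atan2(B,A) + arccos(C/0.4637) = 0.0868
arm 3 (φ=240.0°): x'=-0.1643, y'=0.0101
  A cos θ + B sin θ = C:  0.2943·cos θ + -0.4602·sin θ = -0.2924
  θ3 = atan2(B,A) + arccos(C/0.5462) = 1.1338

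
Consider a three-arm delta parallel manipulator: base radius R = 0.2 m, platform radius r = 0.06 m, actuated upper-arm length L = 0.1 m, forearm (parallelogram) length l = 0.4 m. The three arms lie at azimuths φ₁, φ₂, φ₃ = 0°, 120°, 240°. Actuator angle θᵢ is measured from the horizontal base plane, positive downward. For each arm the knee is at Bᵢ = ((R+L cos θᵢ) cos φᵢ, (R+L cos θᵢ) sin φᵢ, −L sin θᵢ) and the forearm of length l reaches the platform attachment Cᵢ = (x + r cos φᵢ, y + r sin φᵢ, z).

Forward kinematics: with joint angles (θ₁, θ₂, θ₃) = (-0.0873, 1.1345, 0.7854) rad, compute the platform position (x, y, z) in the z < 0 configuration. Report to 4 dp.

φ1=0.0°: virtual centre (0.2396, 0.0000, 0.0087), radius l
φ2=120.0°: virtual centre (-0.0911, 0.1578, -0.0906), radius l
arm 3 at φ=240.0°: (R−r)+L cos θ3 = 0.2107;  O3 = (-0.1054, -0.1825, -0.0707)
eliminate P² terms by subtracting sphere 1 from 2 and 3
plane₁₂: -0.6615x+0.3157y+-0.1987z = -0.0161
Cramer: x(z) = 0.0183-0.2671z;  y(z) = -0.0125+0.0697z
into |P−O₁|² = l²: 1.0762z² + 0.0990z + -0.1108 = 0;  Δ = 0.4868;  z = -0.3702 or 0.2781 → z<0 root = -0.3702
x = 0.1172, y = -0.0383

(0.1172, -0.0383, -0.3702)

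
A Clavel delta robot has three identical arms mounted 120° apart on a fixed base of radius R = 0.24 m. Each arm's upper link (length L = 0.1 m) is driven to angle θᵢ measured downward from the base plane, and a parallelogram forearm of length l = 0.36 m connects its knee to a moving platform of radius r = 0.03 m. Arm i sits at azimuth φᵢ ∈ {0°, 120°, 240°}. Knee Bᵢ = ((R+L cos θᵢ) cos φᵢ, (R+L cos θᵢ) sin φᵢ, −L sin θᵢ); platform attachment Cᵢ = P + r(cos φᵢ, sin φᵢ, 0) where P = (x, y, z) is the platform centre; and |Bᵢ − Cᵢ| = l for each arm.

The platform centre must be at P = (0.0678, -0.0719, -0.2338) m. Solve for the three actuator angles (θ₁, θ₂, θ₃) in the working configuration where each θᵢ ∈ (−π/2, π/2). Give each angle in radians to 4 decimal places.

φ1=0.0° → target in arm frame (0.0678, -0.0719)
  A=0.1422, B=-0.2338, C=(l²−L²−A²−y'²−z²)/(2L)=0.1977
  θ1 = atan2(B,A) + arccos(C/0.2736) = -0.2611
rotate P by −φ2: (-0.0962, -0.0228, -0.2338)
  A=0.3062, B=-0.2338, C=(l²−L²−A²−y'²−z²)/(2L)=-0.1466
  θ2 = atan2(B,A) + arccos(C/0.3852) = 1.3090
arm 3 (φ=240.0°): x'=0.0284, y'=0.0947
  A=0.1816, B=-0.2338, C=(l²−L²−A²−y'²−z²)/(2L)=0.1149
  γ=atan2(-0.2338,0.1816)=-0.9103;  ψ=arccos(0.3882)=1.1721;  θ3=γ+ψ≈0.2618

θ₁ = -0.2611, θ₂ = 1.3090, θ₃ = 0.2618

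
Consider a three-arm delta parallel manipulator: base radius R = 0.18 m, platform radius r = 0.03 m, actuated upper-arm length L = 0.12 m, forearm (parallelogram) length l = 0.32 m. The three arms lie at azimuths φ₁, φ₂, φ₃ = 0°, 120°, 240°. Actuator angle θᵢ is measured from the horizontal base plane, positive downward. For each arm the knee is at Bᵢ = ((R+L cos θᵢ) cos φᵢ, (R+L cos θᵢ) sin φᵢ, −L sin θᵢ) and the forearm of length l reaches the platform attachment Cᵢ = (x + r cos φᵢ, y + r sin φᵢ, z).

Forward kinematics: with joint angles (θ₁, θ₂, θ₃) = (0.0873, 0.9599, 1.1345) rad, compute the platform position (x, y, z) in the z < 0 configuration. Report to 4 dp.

(0.0931, 0.0178, -0.2768)

O1 = (0.2695·cos0.0°, 0.2695·sin0.0°, -0.0105) = (0.2695, 0.0000, -0.0105)
O2 = (0.2188·cos120.0°, 0.2188·sin120.0°, -0.0983) = (-0.1094, 0.1895, -0.0983)
arm 3 at φ=240.0°: ρ3 = 0.2007;  O3 = (-0.1004, -0.1738, -0.1088)
eliminate P² terms by subtracting sphere 1 from 2 and 3
linear system: -0.7579x+0.3790y = -0.0152−-0.1757z; -0.7398x+-0.3476y = -0.0206−-0.1966z
det = 0.5439;  x = 0.0241+-0.2493z,  y = 0.0081+-0.0350z
sphere 1 gives Az²+Bz+C=0 with A=1.0634, B=0.1427, C=-0.0420;  B²−4AC=0.1990;  roots -0.2768, 0.1426;  negative root z = -0.2768
x = 0.0931, y = 0.0178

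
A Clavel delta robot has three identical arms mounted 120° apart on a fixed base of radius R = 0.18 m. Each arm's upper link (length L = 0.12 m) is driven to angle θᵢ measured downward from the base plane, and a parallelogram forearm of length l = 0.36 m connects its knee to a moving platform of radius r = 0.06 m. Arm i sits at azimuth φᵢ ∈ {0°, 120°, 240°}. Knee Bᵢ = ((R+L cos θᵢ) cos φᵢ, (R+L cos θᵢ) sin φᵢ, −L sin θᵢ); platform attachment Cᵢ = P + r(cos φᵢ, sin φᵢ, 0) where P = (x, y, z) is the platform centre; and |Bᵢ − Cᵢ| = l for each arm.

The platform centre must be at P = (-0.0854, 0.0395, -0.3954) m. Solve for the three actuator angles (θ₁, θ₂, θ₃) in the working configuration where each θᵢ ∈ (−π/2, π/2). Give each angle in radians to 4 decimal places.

rotate P by −φ1: (-0.0854, 0.0395, -0.3954)
  A=0.2054, B=-0.3954, C=(l²−L²−A²−y'²−z²)/(2L)=-0.3537
  γ=atan2(-0.3954,0.2054)=-1.0917;  ψ=arccos(-0.7938)=2.4879;  θ1=γ+ψ≈1.3962
arm 2 (φ=120.0°): x'=0.0769, y'=0.0542
  e−x'=0.0431;  (l²−L²−(e−x')²−y'²−z²)/2L = -0.1914
  θ2 = atan2(B,A) + arccos(C/0.3977) = 0.6106
φ3=240.0° → target in arm frame (0.0085, -0.0937)
  e−x'=0.1115;  (l²−L²−(e−x')²−y'²−z²)/2L = -0.2598
  γ=atan2(-0.3954,0.1115)=-1.2959;  ψ=arccos(-0.6324)=2.2555;  θ3=γ+ψ≈0.9596

θ₁ = 1.3962, θ₂ = 0.6106, θ₃ = 0.9596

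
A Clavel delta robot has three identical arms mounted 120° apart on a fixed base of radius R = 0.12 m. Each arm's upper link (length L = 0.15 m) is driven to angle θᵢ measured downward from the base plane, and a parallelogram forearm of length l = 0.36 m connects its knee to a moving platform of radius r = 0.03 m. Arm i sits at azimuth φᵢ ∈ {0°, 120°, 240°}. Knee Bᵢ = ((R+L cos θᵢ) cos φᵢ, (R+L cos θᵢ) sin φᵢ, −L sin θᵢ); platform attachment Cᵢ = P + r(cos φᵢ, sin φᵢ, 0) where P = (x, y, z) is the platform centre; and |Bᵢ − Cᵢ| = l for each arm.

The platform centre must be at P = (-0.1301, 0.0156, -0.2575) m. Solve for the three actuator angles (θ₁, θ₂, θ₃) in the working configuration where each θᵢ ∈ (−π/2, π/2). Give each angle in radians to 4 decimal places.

θ₁ = 0.7850, θ₂ = -0.3493, θ₃ = -0.1749

φ1=0.0° → target in arm frame (-0.1301, 0.0156)
  e−x'=0.2201;  (l²−L²−(e−x')²−y'²−z²)/2L = -0.0263
  √(A²+B²)=0.3387;  θ1 = -0.8635+1.6485 ≈ 0.7850
rotate P by −φ2: (0.0786, 0.1049, -0.2575)
  A cos θ + B sin θ = C:  0.0114·cos θ + -0.2575·sin θ = 0.0989
  √(A²+B²)=0.2578;  θ2 = -1.5264+1.1771 ≈ -0.3493
φ3=240.0° → target in arm frame (0.0515, -0.1205)
  A=0.0385, B=-0.2575, C=(l²−L²−A²−y'²−z²)/(2L)=0.0827
  θ3 = atan2(B,A) + arccos(C/0.2604) = -0.1749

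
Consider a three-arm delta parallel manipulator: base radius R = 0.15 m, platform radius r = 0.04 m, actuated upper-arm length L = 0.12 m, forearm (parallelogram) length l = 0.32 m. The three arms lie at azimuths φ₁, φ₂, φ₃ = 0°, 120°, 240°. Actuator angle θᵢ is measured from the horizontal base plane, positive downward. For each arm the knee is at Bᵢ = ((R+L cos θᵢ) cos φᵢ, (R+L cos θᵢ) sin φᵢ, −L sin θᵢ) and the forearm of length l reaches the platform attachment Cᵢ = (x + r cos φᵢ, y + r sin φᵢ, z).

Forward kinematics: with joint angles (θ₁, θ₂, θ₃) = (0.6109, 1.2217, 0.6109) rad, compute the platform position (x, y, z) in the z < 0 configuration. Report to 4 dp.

φ1=0.0°: virtual centre (0.2083, 0.0000, -0.0688), radius l
φ2=120.0°: virtual centre (-0.0755, 0.1308, -0.1128), radius l
φ3=240.0°: virtual centre (-0.1041, -0.1804, -0.0688), radius l
|centre ₂|²−|centre ₁|² = -0.0126;  |centre ₃|²−|centre ₁|² = 0.0000
[-0.5676 0.2616 -0.0879]·P = -0.0126;  [-0.6249 -0.3608 0.0000]·P = 0.0000
det = 0.3683;  x = 0.0123+-0.0861z,  y = -0.0214+0.1491z
quadratic in z: (1.0296)z²+(0.1650)z+(-0.0588)=0, √Δ=0.5191 → z ∈ {-0.3322, 0.1719}; z = -0.3322 (taking z<0)
x = 0.0409, y = -0.0709

(0.0409, -0.0709, -0.3322)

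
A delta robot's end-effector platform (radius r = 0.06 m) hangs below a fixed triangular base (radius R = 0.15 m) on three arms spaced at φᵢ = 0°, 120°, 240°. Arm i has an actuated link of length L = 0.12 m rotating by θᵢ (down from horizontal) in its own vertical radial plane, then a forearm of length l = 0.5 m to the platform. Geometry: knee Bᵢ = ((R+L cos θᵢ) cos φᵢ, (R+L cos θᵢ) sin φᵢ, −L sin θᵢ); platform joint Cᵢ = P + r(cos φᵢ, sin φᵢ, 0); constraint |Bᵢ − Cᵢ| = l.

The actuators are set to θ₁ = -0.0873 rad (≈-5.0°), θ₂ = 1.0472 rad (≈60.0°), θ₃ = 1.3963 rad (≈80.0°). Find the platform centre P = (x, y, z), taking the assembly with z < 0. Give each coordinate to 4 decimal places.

φ1=0.0°: virtual centre (0.2095, 0.0000, 0.0105), radius l
φ2=120.0°: virtual centre (-0.0750, 0.1299, -0.1039), radius l
φ3=240.0°: virtual centre (-0.0554, -0.0960, -0.1182), radius l
eliminate P² terms by subtracting sphere 1 from 2 and 3
[-0.5691 0.2598 -0.2288]·P = -0.0107;  [-0.5299 -0.1920 -0.2573]·P = -0.0178
det = 0.2469;  x = 0.0270+-0.4486z,  y = 0.0179+-0.1020z
sphere 1 gives Az²+Bz+C=0 with A=1.2116, B=0.1392, C=-0.2163;  B²−4AC=1.0674;  roots -0.4838, 0.3689;  negative root z = -0.4838
x = 0.2440, y = 0.0673

(0.2440, 0.0673, -0.4838)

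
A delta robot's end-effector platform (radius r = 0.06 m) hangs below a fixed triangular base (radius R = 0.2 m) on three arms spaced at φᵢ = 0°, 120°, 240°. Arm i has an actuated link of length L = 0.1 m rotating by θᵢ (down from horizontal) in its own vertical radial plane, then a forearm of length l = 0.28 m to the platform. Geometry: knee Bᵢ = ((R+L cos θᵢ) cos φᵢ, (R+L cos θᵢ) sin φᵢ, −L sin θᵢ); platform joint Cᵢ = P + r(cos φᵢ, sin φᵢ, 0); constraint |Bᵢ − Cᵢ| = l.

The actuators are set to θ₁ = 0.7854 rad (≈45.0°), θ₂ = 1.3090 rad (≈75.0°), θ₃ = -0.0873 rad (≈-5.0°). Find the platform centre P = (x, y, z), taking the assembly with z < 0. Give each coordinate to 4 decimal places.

centre 1 = (0.2107·cos0.0°, 0.2107·sin0.0°, -0.0707) = (0.2107, 0.0000, -0.0707)
arm 2 at φ=120.0°: e+L cos θ2 = 0.1659;  centre 2 = (-0.0829, 0.1437, -0.0966)
arm 3 at φ=240.0°: e+L cos θ3 = 0.2396;  centre 3 = (-0.1198, -0.2075, 0.0087)
|centre ₂|²−|centre ₁|² = -0.0126;  |centre ₃|²−|centre ₁|² = 0.0081
[-0.5873 0.2873 -0.0518]·P = -0.0126;  [-0.6610 -0.4150 0.1589]·P = 0.0081
det = 0.4337;  x = 0.0066+0.0557z,  y = -0.0301+0.2940z
into |P−centre ₁|² = l²: 1.0896z² + 0.1010z + -0.0309 = 0;  Δ = 0.1447;  z = -0.2209 or 0.1282 → z<0 root = -0.2209
x = -0.0057, y = -0.0950

(-0.0057, -0.0950, -0.2209)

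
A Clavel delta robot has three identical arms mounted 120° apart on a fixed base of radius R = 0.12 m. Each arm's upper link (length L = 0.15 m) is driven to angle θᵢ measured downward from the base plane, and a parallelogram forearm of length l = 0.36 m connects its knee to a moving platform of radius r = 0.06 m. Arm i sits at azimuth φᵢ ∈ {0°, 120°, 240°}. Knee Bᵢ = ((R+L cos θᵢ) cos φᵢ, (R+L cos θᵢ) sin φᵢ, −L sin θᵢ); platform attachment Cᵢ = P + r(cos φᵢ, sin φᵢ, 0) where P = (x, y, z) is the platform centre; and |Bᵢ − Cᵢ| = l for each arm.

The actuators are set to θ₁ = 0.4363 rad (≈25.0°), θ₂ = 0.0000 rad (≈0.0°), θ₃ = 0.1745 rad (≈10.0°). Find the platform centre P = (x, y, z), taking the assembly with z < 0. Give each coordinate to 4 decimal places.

(-0.0561, 0.0232, -0.3194)

φ1=0.0°: virtual centre (0.1959, 0.0000, -0.0634), radius l
φ2=120.0°: virtual centre (-0.1050, 0.1819, 0.0000), radius l
centre 3 = (0.2077·cos240.0°, 0.2077·sin240.0°, -0.0260) = (-0.1039, -0.1799, -0.0260)
|centre ₂|²−|centre ₁|² = 0.0017;  |centre ₃|²−|centre ₁|² = 0.0014
plane₁₂: -0.6019x+0.3637y+0.1268z = 0.0017
Cramer: x(z) = -0.0026+0.1674z;  y(z) = 0.0004-0.0715z
sphere 1 gives Az²+Bz+C=0 with A=1.0331, B=0.0602, C=-0.0862;  B²−4AC=0.3597;  roots -0.3194, 0.2611;  negative root z = -0.3194
x = -0.0561, y = 0.0232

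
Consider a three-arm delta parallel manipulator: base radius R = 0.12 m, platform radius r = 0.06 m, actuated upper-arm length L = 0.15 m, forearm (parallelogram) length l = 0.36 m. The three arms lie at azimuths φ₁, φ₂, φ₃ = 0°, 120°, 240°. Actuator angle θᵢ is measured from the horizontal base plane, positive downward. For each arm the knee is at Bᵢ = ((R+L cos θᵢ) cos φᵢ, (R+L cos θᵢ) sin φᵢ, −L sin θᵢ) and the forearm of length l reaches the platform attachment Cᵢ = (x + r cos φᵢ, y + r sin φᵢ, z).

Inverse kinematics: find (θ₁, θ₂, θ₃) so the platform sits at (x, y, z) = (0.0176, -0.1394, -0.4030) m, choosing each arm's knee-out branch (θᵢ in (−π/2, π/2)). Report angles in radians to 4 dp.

θ₁ = 0.7859, θ₂ = 1.2221, θ₃ = 0.4364

rotate P by −φ1: (0.0176, -0.1394, -0.4030)
  e−x'=0.0424;  (l²−L²−(e−x')²−y'²−z²)/2L = -0.2551
  √(A²+B²)=0.4052;  θ1 = -1.4660+2.2518 ≈ 0.7859
φ2=120.0° → target in arm frame (-0.1295, 0.0545)
  A=0.1895, B=-0.4030, C=(l²−L²−A²−y'²−z²)/(2L)=-0.3140
  √(A²+B²)=0.4453;  θ2 = -1.1312+2.3533 ≈ 1.2221
rotate P by −φ3: (0.1119, 0.0849, -0.4030)
  A cos θ + B sin θ = C:  -0.0519·cos θ + -0.4030·sin θ = -0.2174
  γ=atan2(-0.4030,-0.0519)=-1.6989;  ψ=arccos(-0.5350)=2.1353;  θ3=γ+ψ≈0.4364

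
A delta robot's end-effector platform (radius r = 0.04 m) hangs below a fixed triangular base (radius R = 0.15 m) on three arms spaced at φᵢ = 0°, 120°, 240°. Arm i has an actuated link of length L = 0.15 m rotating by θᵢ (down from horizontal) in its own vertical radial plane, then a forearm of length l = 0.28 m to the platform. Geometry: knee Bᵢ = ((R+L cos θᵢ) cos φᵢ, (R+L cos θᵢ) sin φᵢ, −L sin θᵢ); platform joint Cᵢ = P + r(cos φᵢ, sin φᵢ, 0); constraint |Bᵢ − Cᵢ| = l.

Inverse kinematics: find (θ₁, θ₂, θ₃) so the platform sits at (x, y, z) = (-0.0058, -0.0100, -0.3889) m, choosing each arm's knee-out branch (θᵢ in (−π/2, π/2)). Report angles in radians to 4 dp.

θ₁ = 1.3960, θ₂ = 1.3958, θ₃ = 1.3087

rotate P by −φ1: (-0.0058, -0.0100, -0.3889)
  A cos θ + B sin θ = C:  0.1158·cos θ + -0.3889·sin θ = -0.3628
  γ=atan2(-0.3889,0.1158)=-1.2814;  ψ=arccos(-0.8942)=2.6774;  θ1=γ+ψ≈1.3960
φ2=120.0° → target in arm frame (-0.0058, 0.0100)
  e−x'=0.1158;  (l²−L²−(e−x')²−y'²−z²)/2L = -0.3628
  γ=atan2(-0.3889,0.1158)=-1.2815;  ψ=arccos(-0.8942)=2.6773;  θ2=γ+ψ≈1.3958
rotate P by −φ3: (0.0116, 0.0000, -0.3889)
  A cos θ + B sin θ = C:  0.0984·cos θ + -0.3889·sin θ = -0.3501
  √(A²+B²)=0.4012;  θ3 = -1.3229+2.6316 ≈ 1.3087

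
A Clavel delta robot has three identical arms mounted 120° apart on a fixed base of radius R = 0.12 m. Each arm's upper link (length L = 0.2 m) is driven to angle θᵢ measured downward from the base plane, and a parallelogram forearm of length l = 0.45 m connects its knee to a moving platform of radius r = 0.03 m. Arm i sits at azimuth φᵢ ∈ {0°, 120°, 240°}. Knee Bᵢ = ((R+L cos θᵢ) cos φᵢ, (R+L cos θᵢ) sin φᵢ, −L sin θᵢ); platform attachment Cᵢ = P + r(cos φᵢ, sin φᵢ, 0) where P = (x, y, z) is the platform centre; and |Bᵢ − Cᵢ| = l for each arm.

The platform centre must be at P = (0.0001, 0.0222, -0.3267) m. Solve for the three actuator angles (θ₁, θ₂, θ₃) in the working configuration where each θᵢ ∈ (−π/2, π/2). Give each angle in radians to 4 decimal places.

φ1=0.0° → target in arm frame (0.0001, 0.0222)
  A cos θ + B sin θ = C:  0.0899·cos θ + -0.3267·sin θ = 0.1180
  γ=atan2(-0.3267,0.0899)=-1.3023;  ψ=arccos(0.3482)=1.2152;  θ1=γ+ψ≈-0.0871
arm 2 (φ=120.0°): x'=0.0192, y'=-0.0112
  A cos θ + B sin θ = C:  0.0708·cos θ + -0.3267·sin θ = 0.1266
  θ2 = atan2(B,A) + arccos(C/0.3343) = -0.1748
arm 3 (φ=240.0°): x'=-0.0193, y'=-0.0110
  A=0.1093, B=-0.3267, C=(l²−L²−A²−y'²−z²)/(2L)=0.1093
  √(A²+B²)=0.3445;  θ3 = -1.2480+1.2481 ≈ 0.0000

θ₁ = -0.0871, θ₂ = -0.1748, θ₃ = 0.0000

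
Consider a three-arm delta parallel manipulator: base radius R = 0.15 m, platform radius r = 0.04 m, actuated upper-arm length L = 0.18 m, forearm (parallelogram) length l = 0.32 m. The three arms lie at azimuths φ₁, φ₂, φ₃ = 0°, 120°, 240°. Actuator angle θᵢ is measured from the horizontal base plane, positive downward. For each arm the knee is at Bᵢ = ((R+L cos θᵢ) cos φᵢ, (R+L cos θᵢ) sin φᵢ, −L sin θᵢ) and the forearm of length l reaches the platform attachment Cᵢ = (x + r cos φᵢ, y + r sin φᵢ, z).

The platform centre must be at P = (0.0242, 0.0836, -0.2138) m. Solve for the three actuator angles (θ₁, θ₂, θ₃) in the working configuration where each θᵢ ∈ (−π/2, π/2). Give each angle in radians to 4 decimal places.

arm 1 (φ=0.0°): x'=0.0242, y'=0.0836
  A=0.0858, B=-0.2138, C=(l²−L²−A²−y'²−z²)/(2L)=0.0276
  √(A²+B²)=0.2304;  θ1 = -1.1892+1.4507 ≈ 0.2615
arm 2 (φ=120.0°): x'=0.0603, y'=-0.0628
  e−x'=0.0497;  (l²−L²−(e−x')²−y'²−z²)/2L = 0.0497
  θ2 = atan2(B,A) + arccos(C/0.2195) = 0.0001
arm 3 (φ=240.0°): x'=-0.0845, y'=-0.0208
  e−x'=0.1945;  (l²−L²−(e−x')²−y'²−z²)/2L = -0.0388
  γ=atan2(-0.2138,0.1945)=-0.8326;  ψ=arccos(-0.1343)=1.7055;  θ3=γ+ψ≈0.8729

θ₁ = 0.2615, θ₂ = 0.0001, θ₃ = 0.8729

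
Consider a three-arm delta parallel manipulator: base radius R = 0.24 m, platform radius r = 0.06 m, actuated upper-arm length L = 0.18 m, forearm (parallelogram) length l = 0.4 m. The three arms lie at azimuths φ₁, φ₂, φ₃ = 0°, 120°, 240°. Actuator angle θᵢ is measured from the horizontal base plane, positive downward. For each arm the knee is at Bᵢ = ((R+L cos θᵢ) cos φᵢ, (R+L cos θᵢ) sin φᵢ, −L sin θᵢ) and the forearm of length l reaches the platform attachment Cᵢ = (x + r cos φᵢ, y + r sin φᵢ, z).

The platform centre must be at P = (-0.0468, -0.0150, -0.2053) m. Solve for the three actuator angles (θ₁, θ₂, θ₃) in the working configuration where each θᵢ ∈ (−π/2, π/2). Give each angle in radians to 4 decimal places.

θ₁ = 0.5233, θ₂ = 0.0872, θ₃ = -0.1744

φ1=0.0° → target in arm frame (-0.0468, -0.0150)
  A cos θ + B sin θ = C:  0.2268·cos θ + -0.2053·sin θ = 0.0939
  θ1 = atan2(B,A) + arccos(C/0.3059) = 0.5233
rotate P by −φ2: (0.0104, 0.0480, -0.2053)
  A=0.1696, B=-0.2053, C=(l²−L²−A²−y'²−z²)/(2L)=0.1511
  γ=atan2(-0.2053,0.1696)=-0.8804;  ψ=arccos(0.5673)=0.9676;  θ2=γ+ψ≈0.0872
arm 3 (φ=240.0°): x'=0.0364, y'=-0.0330
  A=0.1436, B=-0.2053, C=(l²−L²−A²−y'²−z²)/(2L)=0.1770
  θ3 = atan2(B,A) + arccos(C/0.2505) = -0.1744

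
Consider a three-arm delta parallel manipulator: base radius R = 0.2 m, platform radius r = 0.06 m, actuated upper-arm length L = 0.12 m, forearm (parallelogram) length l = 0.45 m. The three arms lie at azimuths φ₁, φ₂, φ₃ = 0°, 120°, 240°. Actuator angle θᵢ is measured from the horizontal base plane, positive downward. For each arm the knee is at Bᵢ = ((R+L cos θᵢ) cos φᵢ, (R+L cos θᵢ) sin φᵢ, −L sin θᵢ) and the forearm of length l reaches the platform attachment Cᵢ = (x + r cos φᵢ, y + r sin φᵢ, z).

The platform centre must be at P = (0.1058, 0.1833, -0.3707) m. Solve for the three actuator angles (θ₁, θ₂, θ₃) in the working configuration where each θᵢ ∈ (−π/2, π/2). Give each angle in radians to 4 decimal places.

arm 1 (φ=0.0°): x'=0.1058, y'=0.1833
  A=0.0342, B=-0.3707, C=(l²−L²−A²−y'²−z²)/(2L)=0.0663
  θ1 = atan2(B,A) + arccos(C/0.3723) = -0.0871
rotate P by −φ2: (0.1058, -0.1833, -0.3707)
  e−x'=0.0342;  (l²−L²−(e−x')²−y'²−z²)/2L = 0.0664
  θ2 = atan2(B,A) + arccos(C/0.3723) = -0.0873
rotate P by −φ3: (-0.2116, 0.0000, -0.3707)
  e−x'=0.3516;  (l²−L²−(e−x')²−y'²−z²)/2L = -0.3040
  θ3 = atan2(B,A) + arccos(C/0.5110) = 1.3964

θ₁ = -0.0871, θ₂ = -0.0873, θ₃ = 1.3964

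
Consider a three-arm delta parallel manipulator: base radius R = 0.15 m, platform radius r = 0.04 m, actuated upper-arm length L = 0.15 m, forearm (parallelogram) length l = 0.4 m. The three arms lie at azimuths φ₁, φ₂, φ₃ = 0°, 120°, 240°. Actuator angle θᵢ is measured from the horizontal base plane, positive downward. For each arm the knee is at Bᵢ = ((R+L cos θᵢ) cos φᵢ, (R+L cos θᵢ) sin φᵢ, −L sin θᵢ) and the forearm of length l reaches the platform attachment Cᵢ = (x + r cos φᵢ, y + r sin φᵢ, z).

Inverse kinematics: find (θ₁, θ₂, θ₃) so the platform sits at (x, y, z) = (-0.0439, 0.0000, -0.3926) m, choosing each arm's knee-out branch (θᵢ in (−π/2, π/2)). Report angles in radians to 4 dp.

θ₁ = 0.6980, θ₂ = 0.4363, θ₃ = 0.4363

φ1=0.0° → target in arm frame (-0.0439, 0.0000)
  e−x'=0.1539;  (l²−L²−(e−x')²−y'²−z²)/2L = -0.1344
  γ=atan2(-0.3926,0.1539)=-1.1972;  ψ=arccos(-0.3187)=1.8952;  θ1=γ+ψ≈0.6980
φ2=120.0° → target in arm frame (0.0219, 0.0380)
  e−x'=0.0880;  (l²−L²−(e−x')²−y'²−z²)/2L = -0.0861
  √(A²+B²)=0.4024;  θ2 = -1.3502+1.7865 ≈ 0.4363
φ3=240.0° → target in arm frame (0.0220, -0.0380)
  A=0.0880, B=-0.3926, C=(l²−L²−A²−y'²−z²)/(2L)=-0.0861
  √(A²+B²)=0.4024;  θ3 = -1.3502+1.7865 ≈ 0.4363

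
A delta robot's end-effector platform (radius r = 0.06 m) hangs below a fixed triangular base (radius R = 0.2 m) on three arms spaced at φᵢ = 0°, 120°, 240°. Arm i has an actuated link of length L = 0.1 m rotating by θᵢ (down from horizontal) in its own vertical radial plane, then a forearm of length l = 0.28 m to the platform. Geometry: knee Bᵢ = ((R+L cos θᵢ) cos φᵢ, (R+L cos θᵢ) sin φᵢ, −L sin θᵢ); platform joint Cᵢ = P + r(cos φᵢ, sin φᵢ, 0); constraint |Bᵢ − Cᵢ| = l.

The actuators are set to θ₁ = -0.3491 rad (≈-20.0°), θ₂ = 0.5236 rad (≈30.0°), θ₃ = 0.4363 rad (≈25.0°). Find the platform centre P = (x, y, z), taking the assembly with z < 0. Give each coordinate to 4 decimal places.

(0.0411, -0.0049, -0.1687)

φ1=0.0°: virtual centre (0.2340, 0.0000, 0.0342), radius l
arm 2 at φ=120.0°: ρ2 = 0.2266;  centre 2 = (-0.1133, 0.1962, -0.0500)
φ3=240.0°: virtual centre (-0.1153, -0.1997, -0.0423), radius l
|centre ₂|²−|centre ₁|² = -0.0021;  |centre ₃|²−|centre ₁|² = -0.0009
[-0.6945 0.3925 -0.1684]·P = -0.0021;  [-0.6986 -0.3995 -0.1529]·P = -0.0009
Cramer: x(z) = 0.0022-0.2308z;  y(z) = -0.0014+0.0207z
into |P−centre ₁|² = l²: 1.0537z² + 0.0385z + -0.0235 = 0;  Δ = 0.1005;  z = -0.1687 or 0.1322 → z<0 root = -0.1687
x = 0.0411, y = -0.0049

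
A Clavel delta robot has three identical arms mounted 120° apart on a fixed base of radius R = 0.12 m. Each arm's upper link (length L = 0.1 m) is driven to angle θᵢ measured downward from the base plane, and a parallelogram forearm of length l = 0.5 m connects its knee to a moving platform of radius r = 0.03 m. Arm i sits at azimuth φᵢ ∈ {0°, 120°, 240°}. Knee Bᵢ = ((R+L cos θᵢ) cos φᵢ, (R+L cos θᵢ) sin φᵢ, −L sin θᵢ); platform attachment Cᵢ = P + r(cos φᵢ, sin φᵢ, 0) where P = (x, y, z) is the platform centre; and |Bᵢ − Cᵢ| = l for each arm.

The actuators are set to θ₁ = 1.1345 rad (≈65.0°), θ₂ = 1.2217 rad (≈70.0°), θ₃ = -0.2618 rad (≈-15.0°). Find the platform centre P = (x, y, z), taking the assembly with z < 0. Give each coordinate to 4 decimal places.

arm 1 at φ=0.0°: (R−r)+L cos θ1 = 0.1323;  O1 = (0.1323, 0.0000, -0.0906)
arm 2 at φ=120.0°: (R−r)+L cos θ2 = 0.1242;  O2 = (-0.0621, 0.1076, -0.0940)
arm 3 at φ=240.0°: (R−r)+L cos θ3 = 0.1866;  O3 = (-0.0933, -0.1616, 0.0259)
subtract pairs → two planes through P
plane₁₂: -0.3887x+0.2151y+-0.0067z = -0.0014
Cramer: x(z) = -0.0073+0.2154z;  y(z) = -0.0200+0.4203z
quadratic in z: (1.2231)z²+(0.1043)z+(-0.2219)=0, √Δ=1.0471 → z ∈ {-0.4707, 0.3854}; z = -0.4707 (taking z<0)
x = -0.1088, y = -0.2179

(-0.1088, -0.2179, -0.4707)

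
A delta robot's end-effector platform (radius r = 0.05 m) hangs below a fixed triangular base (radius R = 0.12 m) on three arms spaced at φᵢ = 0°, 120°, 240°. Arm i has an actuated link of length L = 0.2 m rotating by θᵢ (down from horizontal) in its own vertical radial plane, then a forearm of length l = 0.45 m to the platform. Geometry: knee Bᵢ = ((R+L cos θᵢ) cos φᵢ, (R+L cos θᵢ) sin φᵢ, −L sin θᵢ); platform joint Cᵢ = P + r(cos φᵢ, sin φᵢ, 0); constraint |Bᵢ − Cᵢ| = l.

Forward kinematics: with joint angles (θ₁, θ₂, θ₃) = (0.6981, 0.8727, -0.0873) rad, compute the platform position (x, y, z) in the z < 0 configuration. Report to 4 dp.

arm 1 at φ=0.0°: (R−r)+L cos θ1 = 0.2232;  centre 1 = (0.2232, 0.0000, -0.1286)
centre 2 = (0.1986·cos120.0°, 0.1986·sin120.0°, -0.1532) = (-0.0993, 0.1720, -0.1532)
φ3=240.0°: virtual centre (-0.1346, -0.2332, 0.0174), radius l
subtract pairs → two planes through P
[-0.6450 0.3439 -0.0493]·P = -0.0035;  [-0.7157 -0.4663 0.2920]·P = 0.0064
det = 0.5469;  x = -0.0011+0.1415z,  y = -0.0121+0.4089z
into |P−centre ₁|² = l²: 1.1872z² + 0.1837z + -0.1355 = 0;  Δ = 0.6773;  z = -0.4239 or 0.2692 → z<0 root = -0.4239
x = -0.0611, y = -0.1855

(-0.0611, -0.1855, -0.4239)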